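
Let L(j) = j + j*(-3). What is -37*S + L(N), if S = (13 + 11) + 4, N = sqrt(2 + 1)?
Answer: -1036 - 2*sqrt(3) ≈ -1039.5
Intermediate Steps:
N = sqrt(3) ≈ 1.7320
L(j) = -2*j (L(j) = j - 3*j = -2*j)
S = 28 (S = 24 + 4 = 28)
-37*S + L(N) = -37*28 - 2*sqrt(3) = -1036 - 2*sqrt(3)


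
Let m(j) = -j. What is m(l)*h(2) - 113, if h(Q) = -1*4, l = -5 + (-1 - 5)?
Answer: -157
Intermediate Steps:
l = -11 (l = -5 - 6 = -11)
h(Q) = -4
m(l)*h(2) - 113 = -1*(-11)*(-4) - 113 = 11*(-4) - 113 = -44 - 113 = -157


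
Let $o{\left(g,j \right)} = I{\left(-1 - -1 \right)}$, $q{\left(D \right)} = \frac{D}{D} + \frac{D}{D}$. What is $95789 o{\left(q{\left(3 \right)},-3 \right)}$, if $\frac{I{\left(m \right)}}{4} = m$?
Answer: $0$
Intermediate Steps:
$I{\left(m \right)} = 4 m$
$q{\left(D \right)} = 2$ ($q{\left(D \right)} = 1 + 1 = 2$)
$o{\left(g,j \right)} = 0$ ($o{\left(g,j \right)} = 4 \left(-1 - -1\right) = 4 \left(-1 + 1\right) = 4 \cdot 0 = 0$)
$95789 o{\left(q{\left(3 \right)},-3 \right)} = 95789 \cdot 0 = 0$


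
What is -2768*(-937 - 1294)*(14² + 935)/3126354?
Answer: 1164064408/521059 ≈ 2234.0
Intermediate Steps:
-2768*(-937 - 1294)*(14² + 935)/3126354 = -(-6175408)*(196 + 935)*(1/3126354) = -(-6175408)*1131*(1/3126354) = -2768*(-2523261)*(1/3126354) = 6984386448*(1/3126354) = 1164064408/521059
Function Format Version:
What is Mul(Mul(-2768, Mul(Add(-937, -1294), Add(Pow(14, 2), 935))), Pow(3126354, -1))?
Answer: Rational(1164064408, 521059) ≈ 2234.0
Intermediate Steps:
Mul(Mul(-2768, Mul(Add(-937, -1294), Add(Pow(14, 2), 935))), Pow(3126354, -1)) = Mul(Mul(-2768, Mul(-2231, Add(196, 935))), Rational(1, 3126354)) = Mul(Mul(-2768, Mul(-2231, 1131)), Rational(1, 3126354)) = Mul(Mul(-2768, -2523261), Rational(1, 3126354)) = Mul(6984386448, Rational(1, 3126354)) = Rational(1164064408, 521059)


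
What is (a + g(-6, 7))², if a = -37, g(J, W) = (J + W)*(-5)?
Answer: 1764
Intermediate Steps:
g(J, W) = -5*J - 5*W
(a + g(-6, 7))² = (-37 + (-5*(-6) - 5*7))² = (-37 + (30 - 35))² = (-37 - 5)² = (-42)² = 1764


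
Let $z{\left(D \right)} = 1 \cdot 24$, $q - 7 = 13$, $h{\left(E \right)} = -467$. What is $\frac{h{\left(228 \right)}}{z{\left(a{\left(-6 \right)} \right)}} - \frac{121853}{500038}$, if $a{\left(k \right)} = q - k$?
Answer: $- \frac{118221109}{6000456} \approx -19.702$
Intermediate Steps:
$q = 20$ ($q = 7 + 13 = 20$)
$a{\left(k \right)} = 20 - k$
$z{\left(D \right)} = 24$
$\frac{h{\left(228 \right)}}{z{\left(a{\left(-6 \right)} \right)}} - \frac{121853}{500038} = - \frac{467}{24} - \frac{121853}{500038} = - \frac{118221109}{6000456}$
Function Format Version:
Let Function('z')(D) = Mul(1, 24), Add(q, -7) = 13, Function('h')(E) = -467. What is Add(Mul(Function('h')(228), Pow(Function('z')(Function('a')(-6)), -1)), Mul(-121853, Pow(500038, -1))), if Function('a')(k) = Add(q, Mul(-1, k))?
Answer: Rational(-118221109, 6000456) ≈ -19.702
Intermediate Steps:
q = 20 (q = Add(7, 13) = 20)
Function('a')(k) = Add(20, Mul(-1, k))
Function('z')(D) = 24
Add(Mul(Function('h')(228), Pow(Function('z')(Function('a')(-6)), -1)), Mul(-121853, Pow(500038, -1))) = Add(Mul(-467, Pow(24, -1)), Mul(-121853, Pow(500038, -1))) = Add(Mul(-467, Rational(1, 24)), Mul(-121853, Rational(1, 500038))) = Add(Rational(-467, 24), Rational(-121853, 500038)) = Rational(-118221109, 6000456)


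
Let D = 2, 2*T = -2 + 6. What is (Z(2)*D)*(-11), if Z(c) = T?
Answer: -44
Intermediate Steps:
T = 2 (T = (-2 + 6)/2 = (½)*4 = 2)
Z(c) = 2
(Z(2)*D)*(-11) = (2*2)*(-11) = 4*(-11) = -44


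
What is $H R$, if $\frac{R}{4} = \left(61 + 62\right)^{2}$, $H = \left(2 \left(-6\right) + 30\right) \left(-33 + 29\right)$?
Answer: $-4357152$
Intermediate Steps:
$H = -72$ ($H = \left(-12 + 30\right) \left(-4\right) = 18 \left(-4\right) = -72$)
$R = 60516$ ($R = 4 \left(61 + 62\right)^{2} = 4 \cdot 123^{2} = 4 \cdot 15129 = 60516$)
$H R = \left(-72\right) 60516 = -4357152$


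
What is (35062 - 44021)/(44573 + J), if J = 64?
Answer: -8959/44637 ≈ -0.20071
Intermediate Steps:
(35062 - 44021)/(44573 + J) = (35062 - 44021)/(44573 + 64) = -8959/44637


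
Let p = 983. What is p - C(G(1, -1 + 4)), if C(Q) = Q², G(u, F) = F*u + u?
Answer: 967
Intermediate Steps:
G(u, F) = u + F*u
p - C(G(1, -1 + 4)) = 983 - (1*(1 + (-1 + 4)))² = 983 - (1*(1 + 3))² = 983 - (1*4)² = 983 - 1*4² = 983 - 1*16 = 983 - 16 = 967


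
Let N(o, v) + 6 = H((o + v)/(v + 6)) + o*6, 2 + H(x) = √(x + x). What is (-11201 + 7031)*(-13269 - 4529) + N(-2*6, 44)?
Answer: 74217580 + 4*√2/5 ≈ 7.4218e+7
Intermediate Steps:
H(x) = -2 + √2*√x (H(x) = -2 + √(x + x) = -2 + √(2*x) = -2 + √2*√x)
N(o, v) = -8 + 6*o + √2*√((o + v)/(6 + v)) (N(o, v) = -6 + ((-2 + √2*√((o + v)/(v + 6))) + o*6) = -6 + ((-2 + √2*√((o + v)/(6 + v))) + 6*o) = -6 + (-2 + 6*o + √2*√((o + v)/(6 + v))) = -8 + 6*o + √2*√((o + v)/(6 + v)))
(-11201 + 7031)*(-13269 - 4529) + N(-2*6, 44) = (-11201 + 7031)*(-13269 - 4529) + (-8 + 6*(-2*6) + √2*√((-2*6 + 44)/(6 + 44))) = -4170*(-17798) + (-8 + 6*(-12) + √2*√((-12 + 44)/50)) = 74217660 + (-8 - 72 + √2*√((1/50)*32)) = 74217660 + (-8 - 72 + √2*√(16/25)) = 74217660 + (-8 - 72 + √2*(⅘)) = 74217660 + (-8 - 72 + 4*√2/5) = 74217660 + (-80 + 4*√2/5) = 74217580 + 4*√2/5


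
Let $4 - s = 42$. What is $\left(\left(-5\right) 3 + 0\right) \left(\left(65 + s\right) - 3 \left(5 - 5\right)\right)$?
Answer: $-405$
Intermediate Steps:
$s = -38$ ($s = 4 - 42 = -38$)
$\left(\left(-5\right) 3 + 0\right) \left(\left(65 + s\right) - 3 \left(5 - 5\right)\right) = \left(\left(-5\right) 3 + 0\right) \left(\left(65 - 38\right) - 3 \left(5 - 5\right)\right) = \left(-15 + 0\right) \left(27 - 0\right) = - 15 \left(27 + 0\right) = \left(-15\right) 27 = -405$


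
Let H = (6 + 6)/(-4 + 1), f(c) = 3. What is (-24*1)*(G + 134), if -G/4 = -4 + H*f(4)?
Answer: -4752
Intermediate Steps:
H = -4 (H = 12/(-3) = 12*(-1/3) = -4)
G = 64 (G = -4*(-4 - 4*3) = -4*(-4 - 12) = -4*(-16) = 64)
(-24*1)*(G + 134) = (-24*1)*(64 + 134) = -24*198 = -4752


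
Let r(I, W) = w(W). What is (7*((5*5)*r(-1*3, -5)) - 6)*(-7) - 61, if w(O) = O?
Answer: 6106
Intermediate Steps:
r(I, W) = W
(7*((5*5)*r(-1*3, -5)) - 6)*(-7) - 61 = (7*((5*5)*(-5)) - 6)*(-7) - 61 = (7*(25*(-5)) - 6)*(-7) - 61 = (7*(-125) - 6)*(-7) - 61 = (-875 - 6)*(-7) - 61 = -881*(-7) - 61 = 6167 - 61 = 6106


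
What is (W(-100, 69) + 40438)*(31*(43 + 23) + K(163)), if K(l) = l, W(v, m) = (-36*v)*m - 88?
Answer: 637848750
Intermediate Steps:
W(v, m) = -88 - 36*m*v (W(v, m) = -36*m*v - 88 = -88 - 36*m*v)
(W(-100, 69) + 40438)*(31*(43 + 23) + K(163)) = ((-88 - 36*69*(-100)) + 40438)*(31*(43 + 23) + 163) = ((-88 + 248400) + 40438)*(31*66 + 163) = (248312 + 40438)*(2046 + 163) = 288750*2209 = 637848750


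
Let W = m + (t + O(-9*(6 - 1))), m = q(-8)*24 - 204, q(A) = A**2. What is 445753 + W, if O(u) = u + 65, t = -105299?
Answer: 341806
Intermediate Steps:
O(u) = 65 + u
m = 1332 (m = (-8)**2*24 - 204 = 64*24 - 204 = 1536 - 204 = 1332)
W = -103947 (W = 1332 + (-105299 + (65 - 9*(6 - 1))) = 1332 + (-105299 + (65 - 9*5)) = 1332 + (-105299 + (65 - 45)) = 1332 + (-105299 + 20) = 1332 - 105279 = -103947)
445753 + W = 445753 - 103947 = 341806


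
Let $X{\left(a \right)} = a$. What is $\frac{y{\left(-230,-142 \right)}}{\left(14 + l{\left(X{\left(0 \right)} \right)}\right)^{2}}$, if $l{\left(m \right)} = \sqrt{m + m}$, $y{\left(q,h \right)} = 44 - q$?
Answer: $\frac{137}{98} \approx 1.398$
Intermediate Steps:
$l{\left(m \right)} = \sqrt{2} \sqrt{m}$ ($l{\left(m \right)} = \sqrt{2 m} = \sqrt{2} \sqrt{m}$)
$\frac{y{\left(-230,-142 \right)}}{\left(14 + l{\left(X{\left(0 \right)} \right)}\right)^{2}} = \frac{44 - -230}{\left(14 + \sqrt{2} \sqrt{0}\right)^{2}} = \frac{44 + 230}{\left(14 + \sqrt{2} \cdot 0\right)^{2}} = \frac{274}{\left(14 + 0\right)^{2}} = \frac{274}{14^{2}} = \frac{274}{196} = 274 \cdot \frac{1}{196} = \frac{137}{98}$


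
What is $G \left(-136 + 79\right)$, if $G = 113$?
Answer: $-6441$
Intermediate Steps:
$G \left(-136 + 79\right) = 113 \left(-136 + 79\right) = 113 \left(-57\right) = -6441$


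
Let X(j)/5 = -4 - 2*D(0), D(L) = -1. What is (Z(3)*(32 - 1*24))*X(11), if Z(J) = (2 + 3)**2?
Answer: -2000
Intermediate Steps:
Z(J) = 25 (Z(J) = 5**2 = 25)
X(j) = -10 (X(j) = 5*(-4 - 2*(-1)) = 5*(-4 + 2) = 5*(-2) = -10)
(Z(3)*(32 - 1*24))*X(11) = (25*(32 - 1*24))*(-10) = (25*(32 - 24))*(-10) = (25*8)*(-10) = 200*(-10) = -2000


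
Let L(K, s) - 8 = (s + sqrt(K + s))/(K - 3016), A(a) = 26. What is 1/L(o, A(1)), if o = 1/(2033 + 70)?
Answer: 321486564480206/2569120964514067 + 6342647*sqrt(114989937)/2569120964514067 ≈ 0.12516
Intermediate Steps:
o = 1/2103 ≈ 0.00047551
L(K, s) = 8 + (s + sqrt(K + s))/(-3016 + K) (L(K, s) = 8 + (s + sqrt(K + s))/(K - 3016) = 8 + (s + sqrt(K + s))/(-3016 + K))
1/L(o, A(1)) = 1/((-24128 + 26 + sqrt(1/2103 + 26) + 8*(1/2103))/(-3016 + 1/2103)) = 1/((-24128 + 26 + sqrt(54679/2103) + 8/2103)/(-6342647/2103)) = 1/(-2103*(-24128 + 26 + sqrt(114989937)/2103 + 8/2103)/6342647) = 1/(-2103*(-50686498/2103 + sqrt(114989937)/2103)/6342647) = 1/(50686498/6342647 - sqrt(114989937)/6342647)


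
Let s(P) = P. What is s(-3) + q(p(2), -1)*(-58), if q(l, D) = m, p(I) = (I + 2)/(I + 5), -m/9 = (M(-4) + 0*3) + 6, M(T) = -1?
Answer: 2607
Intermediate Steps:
m = -45 (m = -9*((-1 + 0*3) + 6) = -9*((-1 + 0) + 6) = -9*(-1 + 6) = -9*5 = -45)
p(I) = (2 + I)/(5 + I)
q(l, D) = -45
s(-3) + q(p(2), -1)*(-58) = -3 - 45*(-58) = -3 + 2610 = 2607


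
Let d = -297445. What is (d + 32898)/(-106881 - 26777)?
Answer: 264547/133658 ≈ 1.9793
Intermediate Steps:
(d + 32898)/(-106881 - 26777) = (-297445 + 32898)/(-106881 - 26777) = -264547/(-133658) = -264547*(-1/133658) = 264547/133658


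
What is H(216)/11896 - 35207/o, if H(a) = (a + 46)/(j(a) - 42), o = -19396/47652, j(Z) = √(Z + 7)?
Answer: 1922178706627995/22222646966 - 131*√223/9165868 ≈ 86496.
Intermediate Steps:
j(Z) = √(7 + Z)
o = -4849/11913 (o = -19396*1/47652 = -4849/11913 ≈ -0.40703)
H(a) = (46 + a)/(-42 + √(7 + a)) (H(a) = (a + 46)/(√(7 + a) - 42) = (46 + a)/(-42 + √(7 + a)))
H(216)/11896 - 35207/o = ((46 + 216)/(-42 + √(7 + 216)))/11896 - 35207/(-4849/11913) = (262/(-42 + √223))*(1/11896) - 35207*(-11913/4849) = (262/(-42 + √223))*(1/11896) + 419420991/4849 = 131/(5948*(-42 + √223)) + 419420991/4849 = 419420991/4849 + 131/(5948*(-42 + √223))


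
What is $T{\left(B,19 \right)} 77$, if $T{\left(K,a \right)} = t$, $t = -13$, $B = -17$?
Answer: $-1001$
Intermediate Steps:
$T{\left(K,a \right)} = -13$
$T{\left(B,19 \right)} 77 = \left(-13\right) 77 = -1001$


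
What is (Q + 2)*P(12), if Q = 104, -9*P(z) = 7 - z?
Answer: 530/9 ≈ 58.889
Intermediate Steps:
P(z) = -7/9 + z/9 (P(z) = -(7 - z)/9 = -7/9 + z/9)
(Q + 2)*P(12) = (104 + 2)*(-7/9 + (⅑)*12) = 106*(-7/9 + 4/3) = 106*(5/9) = 530/9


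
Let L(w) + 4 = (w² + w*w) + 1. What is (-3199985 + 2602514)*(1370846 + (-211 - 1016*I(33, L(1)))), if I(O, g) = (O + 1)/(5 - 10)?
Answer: -4115212358649/5 ≈ -8.2304e+11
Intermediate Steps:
L(w) = -3 + 2*w² (L(w) = -4 + ((w² + w*w) + 1) = -4 + ((w² + w²) + 1) = -4 + (2*w² + 1) = -4 + (1 + 2*w²) = -3 + 2*w²)
I(O, g) = -⅕ - O/5 (I(O, g) = (1 + O)/(-5) = (1 + O)*(-⅕) = -⅕ - O/5)
(-3199985 + 2602514)*(1370846 + (-211 - 1016*I(33, L(1)))) = (-3199985 + 2602514)*(1370846 + (-211 - 1016*(-⅕ - ⅕*33))) = -597471*(1370846 + (-211 - 1016*(-⅕ - 33/5))) = -597471*(1370846 + (-211 - 1016*(-34/5))) = -597471*(1370846 + (-211 + 34544/5)) = -597471*(1370846 + 33489/5) = -597471*6887719/5 = -4115212358649/5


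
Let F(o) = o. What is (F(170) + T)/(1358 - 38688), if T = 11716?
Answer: -5943/18665 ≈ -0.31840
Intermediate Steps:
(F(170) + T)/(1358 - 38688) = (170 + 11716)/(1358 - 38688) = 11886/(-37330) = 11886*(-1/37330) = -5943/18665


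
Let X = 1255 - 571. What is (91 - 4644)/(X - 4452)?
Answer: 29/24 ≈ 1.2083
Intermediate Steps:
X = 684
(91 - 4644)/(X - 4452) = (91 - 4644)/(684 - 4452) = -4553/(-3768) = -4553*(-1/3768) = 29/24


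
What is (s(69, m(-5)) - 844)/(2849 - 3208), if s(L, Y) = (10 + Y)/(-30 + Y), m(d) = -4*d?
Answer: 847/359 ≈ 2.3593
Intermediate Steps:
s(L, Y) = (10 + Y)/(-30 + Y)
(s(69, m(-5)) - 844)/(2849 - 3208) = ((10 - 4*(-5))/(-30 - 4*(-5)) - 844)/(2849 - 3208) = ((10 + 20)/(-30 + 20) - 844)/(-359) = (30/(-10) - 844)*(-1/359) = (-⅒*30 - 844)*(-1/359) = (-3 - 844)*(-1/359) = -847*(-1/359) = 847/359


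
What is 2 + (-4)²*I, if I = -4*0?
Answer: 2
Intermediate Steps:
I = 0
2 + (-4)²*I = 2 + (-4)²*0 = 2 + 16*0 = 2 + 0 = 2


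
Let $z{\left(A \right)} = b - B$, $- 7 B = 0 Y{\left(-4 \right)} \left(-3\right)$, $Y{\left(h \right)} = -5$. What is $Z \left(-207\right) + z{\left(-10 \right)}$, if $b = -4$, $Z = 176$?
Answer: $-36436$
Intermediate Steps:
$B = 0$ ($B = - \frac{0 \left(-5\right) \left(-3\right)}{7} = - \frac{0 \left(-3\right)}{7} = \left(- \frac{1}{7}\right) 0 = 0$)
$z{\left(A \right)} = -4$ ($z{\left(A \right)} = -4 - 0 = -4 + 0 = -4$)
$Z \left(-207\right) + z{\left(-10 \right)} = 176 \left(-207\right) - 4 = -36432 - 4 = -36436$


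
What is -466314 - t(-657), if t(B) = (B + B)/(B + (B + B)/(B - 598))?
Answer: -584293952/1253 ≈ -4.6632e+5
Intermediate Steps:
t(B) = 2*B/(B + 2*B/(-598 + B)) (t(B) = (2*B)/(B + (2*B)/(-598 + B)) = (2*B)/(B + 2*B/(-598 + B)) = 2*B/(B + 2*B/(-598 + B)))
-466314 - t(-657) = -466314 - 2*(-598 - 657)/(-596 - 657) = -466314 - 2*(-1255)/(-1253) = -466314 - 2*(-1)*(-1255)/1253 = -466314 - 1*2510/1253 = -466314 - 2510/1253 = -584293952/1253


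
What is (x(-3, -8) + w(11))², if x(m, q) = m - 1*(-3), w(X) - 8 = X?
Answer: 361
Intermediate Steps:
w(X) = 8 + X
x(m, q) = 3 + m (x(m, q) = m + 3 = 3 + m)
(x(-3, -8) + w(11))² = ((3 - 3) + (8 + 11))² = (0 + 19)² = 19² = 361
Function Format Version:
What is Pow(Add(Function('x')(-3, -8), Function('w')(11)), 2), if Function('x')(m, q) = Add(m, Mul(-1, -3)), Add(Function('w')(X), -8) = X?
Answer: 361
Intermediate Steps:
Function('w')(X) = Add(8, X)
Function('x')(m, q) = Add(3, m) (Function('x')(m, q) = Add(m, 3) = Add(3, m))
Pow(Add(Function('x')(-3, -8), Function('w')(11)), 2) = Pow(Add(Add(3, -3), Add(8, 11)), 2) = Pow(Add(0, 19), 2) = Pow(19, 2) = 361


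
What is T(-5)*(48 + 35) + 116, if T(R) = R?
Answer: -299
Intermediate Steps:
T(-5)*(48 + 35) + 116 = -5*(48 + 35) + 116 = -5*83 + 116 = -415 + 116 = -299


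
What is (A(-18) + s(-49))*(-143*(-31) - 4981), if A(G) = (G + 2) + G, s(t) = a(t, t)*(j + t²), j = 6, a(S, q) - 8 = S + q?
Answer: 118731872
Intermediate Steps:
a(S, q) = 8 + S + q (a(S, q) = 8 + (S + q) = 8 + S + q)
s(t) = (6 + t²)*(8 + 2*t) (s(t) = (8 + t + t)*(6 + t²) = (8 + 2*t)*(6 + t²) = (6 + t²)*(8 + 2*t))
A(G) = 2 + 2*G (A(G) = (2 + G) + G = 2 + 2*G)
(A(-18) + s(-49))*(-143*(-31) - 4981) = ((2 + 2*(-18)) + 2*(4 - 49)*(6 + (-49)²))*(-143*(-31) - 4981) = ((2 - 36) + 2*(-45)*(6 + 2401))*(4433 - 4981) = (-34 + 2*(-45)*2407)*(-548) = (-34 - 216630)*(-548) = -216664*(-548) = 118731872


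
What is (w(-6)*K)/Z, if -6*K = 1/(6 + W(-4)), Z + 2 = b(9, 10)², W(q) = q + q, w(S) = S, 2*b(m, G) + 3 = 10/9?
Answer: 162/359 ≈ 0.45125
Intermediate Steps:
b(m, G) = -17/18 (b(m, G) = -3/2 + (10/9)/2 = -3/2 + (10*(⅑))/2 = -3/2 + (½)*(10/9) = -3/2 + 5/9 = -17/18)
W(q) = 2*q
Z = -359/324 (Z = -2 + (-17/18)² = -2 + 289/324 = -359/324 ≈ -1.1080)
K = 1/12 (K = -1/(6*(6 + 2*(-4))) = -1/(6*(6 - 8)) = -⅙/(-2) = -⅙*(-½) = 1/12 ≈ 0.083333)
(w(-6)*K)/Z = (-6*1/12)/(-359/324) = -½*(-324/359) = 162/359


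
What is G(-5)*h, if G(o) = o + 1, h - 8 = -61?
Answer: 212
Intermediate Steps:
h = -53 (h = 8 - 61 = -53)
G(o) = 1 + o
G(-5)*h = (1 - 5)*(-53) = -4*(-53) = 212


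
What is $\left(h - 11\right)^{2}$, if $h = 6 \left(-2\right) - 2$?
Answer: $625$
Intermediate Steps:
$h = -14$ ($h = -12 - 2 = -14$)
$\left(h - 11\right)^{2} = \left(-14 - 11\right)^{2} = \left(-25\right)^{2} = 625$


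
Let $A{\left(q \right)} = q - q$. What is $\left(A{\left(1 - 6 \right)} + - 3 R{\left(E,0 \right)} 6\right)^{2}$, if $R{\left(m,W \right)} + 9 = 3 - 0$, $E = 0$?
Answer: $11664$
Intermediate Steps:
$R{\left(m,W \right)} = -6$ ($R{\left(m,W \right)} = -9 + \left(3 - 0\right) = -9 + \left(3 + 0\right) = -9 + 3 = -6$)
$A{\left(q \right)} = 0$
$\left(A{\left(1 - 6 \right)} + - 3 R{\left(E,0 \right)} 6\right)^{2} = \left(0 + \left(-3\right) \left(-6\right) 6\right)^{2} = \left(0 + 18 \cdot 6\right)^{2} = \left(0 + 108\right)^{2} = 108^{2} = 11664$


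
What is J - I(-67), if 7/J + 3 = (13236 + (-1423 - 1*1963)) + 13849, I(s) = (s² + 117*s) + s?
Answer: 80969239/23696 ≈ 3417.0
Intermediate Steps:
I(s) = s² + 118*s
J = 7/23696 (J = 7/(-3 + ((13236 + (-1423 - 1*1963)) + 13849)) = 7/(-3 + ((13236 + (-1423 - 1963)) + 13849)) = 7/(-3 + ((13236 - 3386) + 13849)) = 7/(-3 + (9850 + 13849)) = 7/(-3 + 23699) = 7/23696 ≈ 0.00029541)
J - I(-67) = 7/23696 - (-67)*(118 - 67) = 7/23696 - (-67)*51 = 7/23696 - 1*(-3417) = 7/23696 + 3417 = 80969239/23696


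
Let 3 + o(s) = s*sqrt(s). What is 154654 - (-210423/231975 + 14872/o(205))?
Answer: 25756376015288239/166540961175 - 762190*sqrt(205)/2153779 ≈ 1.5465e+5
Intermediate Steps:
o(s) = -3 + s**(3/2) (o(s) = -3 + s*sqrt(s) = -3 + s**(3/2))
154654 - (-210423/231975 + 14872/o(205)) = 154654 - (-210423/231975 + 14872/(-3 + 205**(3/2))) = 154654 - (-210423*1/231975 + 14872/(-3 + 205*sqrt(205))) = 154654 - (-70141/77325 + 14872/(-3 + 205*sqrt(205))) = 154654 + (70141/77325 - 14872/(-3 + 205*sqrt(205))) = 11958690691/77325 - 14872/(-3 + 205*sqrt(205))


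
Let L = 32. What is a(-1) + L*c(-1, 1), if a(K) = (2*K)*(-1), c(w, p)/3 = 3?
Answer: 290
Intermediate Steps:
c(w, p) = 9 (c(w, p) = 3*3 = 9)
a(K) = -2*K
a(-1) + L*c(-1, 1) = -2*(-1) + 32*9 = 2 + 288 = 290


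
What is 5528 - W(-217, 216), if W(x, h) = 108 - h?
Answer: 5636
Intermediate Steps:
5528 - W(-217, 216) = 5528 - (108 - 1*216) = 5528 - (108 - 216) = 5528 - 1*(-108) = 5528 + 108 = 5636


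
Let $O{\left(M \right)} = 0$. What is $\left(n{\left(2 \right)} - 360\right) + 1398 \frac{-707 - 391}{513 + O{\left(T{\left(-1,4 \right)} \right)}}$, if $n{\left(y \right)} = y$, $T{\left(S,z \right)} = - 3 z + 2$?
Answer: $- \frac{63654}{19} \approx -3350.2$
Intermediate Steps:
$T{\left(S,z \right)} = 2 - 3 z$
$\left(n{\left(2 \right)} - 360\right) + 1398 \frac{-707 - 391}{513 + O{\left(T{\left(-1,4 \right)} \right)}} = \left(2 - 360\right) + 1398 \frac{-707 - 391}{513 + 0} = \left(2 - 360\right) + 1398 \left(- \frac{1098}{513}\right) = -358 + 1398 \left(\left(-1098\right) \frac{1}{513}\right) = -358 + 1398 \left(- \frac{122}{57}\right) = -358 - \frac{56852}{19} = - \frac{63654}{19}$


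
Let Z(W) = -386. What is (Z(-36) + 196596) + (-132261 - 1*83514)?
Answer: -19565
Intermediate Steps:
(Z(-36) + 196596) + (-132261 - 1*83514) = (-386 + 196596) + (-132261 - 1*83514) = 196210 + (-132261 - 83514) = 196210 - 215775 = -19565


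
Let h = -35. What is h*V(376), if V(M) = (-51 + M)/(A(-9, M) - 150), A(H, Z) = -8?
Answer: 11375/158 ≈ 71.994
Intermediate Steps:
V(M) = 51/158 - M/158 (V(M) = (-51 + M)/(-8 - 150) = (-51 + M)/(-158) = (-51 + M)*(-1/158) = 51/158 - M/158)
h*V(376) = -35*(51/158 - 1/158*376) = -35*(51/158 - 188/79) = -35*(-325/158) = 11375/158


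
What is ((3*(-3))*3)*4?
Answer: -108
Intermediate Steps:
((3*(-3))*3)*4 = -9*3*4 = -27*4 = -108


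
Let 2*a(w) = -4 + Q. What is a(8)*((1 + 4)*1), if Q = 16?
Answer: 30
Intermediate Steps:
a(w) = 6 (a(w) = (-4 + 16)/2 = (½)*12 = 6)
a(8)*((1 + 4)*1) = 6*((1 + 4)*1) = 6*(5*1) = 6*5 = 30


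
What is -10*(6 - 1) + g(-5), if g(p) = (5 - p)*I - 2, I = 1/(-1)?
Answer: -62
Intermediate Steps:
I = -1
g(p) = -7 + p (g(p) = (5 - p)*(-1) - 2 = (-5 + p) - 2 = -7 + p)
-10*(6 - 1) + g(-5) = -10*(6 - 1) + (-7 - 5) = -10*5 - 12 = -2*25 - 12 = -50 - 12 = -62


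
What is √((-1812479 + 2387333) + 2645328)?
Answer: 21*√7302 ≈ 1794.5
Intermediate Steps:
√((-1812479 + 2387333) + 2645328) = √(574854 + 2645328) = √3220182 = 21*√7302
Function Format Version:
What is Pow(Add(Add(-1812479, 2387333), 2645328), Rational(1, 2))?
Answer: Mul(21, Pow(7302, Rational(1, 2))) ≈ 1794.5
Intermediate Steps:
Pow(Add(Add(-1812479, 2387333), 2645328), Rational(1, 2)) = Pow(Add(574854, 2645328), Rational(1, 2)) = Pow(3220182, Rational(1, 2)) = Mul(21, Pow(7302, Rational(1, 2)))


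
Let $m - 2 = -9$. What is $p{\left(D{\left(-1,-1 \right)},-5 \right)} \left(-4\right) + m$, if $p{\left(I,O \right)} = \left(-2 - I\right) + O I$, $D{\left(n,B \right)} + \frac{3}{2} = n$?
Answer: $-59$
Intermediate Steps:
$m = -7$ ($m = 2 - 9 = -7$)
$D{\left(n,B \right)} = - \frac{3}{2} + n$
$p{\left(I,O \right)} = -2 - I + I O$ ($p{\left(I,O \right)} = \left(-2 - I\right) + I O = -2 - I + I O$)
$p{\left(D{\left(-1,-1 \right)},-5 \right)} \left(-4\right) + m = \left(-2 - \left(- \frac{3}{2} - 1\right) + \left(- \frac{3}{2} - 1\right) \left(-5\right)\right) \left(-4\right) - 7 = \left(-2 - - \frac{5}{2} - - \frac{25}{2}\right) \left(-4\right) - 7 = \left(-2 + \frac{5}{2} + \frac{25}{2}\right) \left(-4\right) - 7 = 13 \left(-4\right) - 7 = -52 - 7 = -59$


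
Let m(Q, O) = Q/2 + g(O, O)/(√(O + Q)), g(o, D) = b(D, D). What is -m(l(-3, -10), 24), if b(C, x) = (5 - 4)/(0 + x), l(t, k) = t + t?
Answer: 3 - √2/144 ≈ 2.9902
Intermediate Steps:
l(t, k) = 2*t
b(C, x) = 1/x
g(o, D) = 1/D
m(Q, O) = Q/2 + 1/(O*√(O + Q)) (m(Q, O) = Q/2 + 1/(O*(√(O + Q))) = Q*(½) + 1/(O*√(O + Q)) = Q/2 + 1/(O*√(O + Q)))
-m(l(-3, -10), 24) = -((2*(-3))/2 + 1/(24*√(24 + 2*(-3)))) = -((½)*(-6) + 1/(24*√(24 - 6))) = -(-3 + 1/(24*√18)) = -(-3 + (√2/6)/24) = -(-3 + √2/144) = 3 - √2/144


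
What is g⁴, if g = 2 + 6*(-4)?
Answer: 234256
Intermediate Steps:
g = -22 (g = 2 - 24 = -22)
g⁴ = (-22)⁴ = 234256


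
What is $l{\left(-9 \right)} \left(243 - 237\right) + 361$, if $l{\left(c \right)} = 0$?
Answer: $361$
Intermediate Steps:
$l{\left(-9 \right)} \left(243 - 237\right) + 361 = 0 \left(243 - 237\right) + 361 = 0 \cdot 6 + 361 = 0 + 361 = 361$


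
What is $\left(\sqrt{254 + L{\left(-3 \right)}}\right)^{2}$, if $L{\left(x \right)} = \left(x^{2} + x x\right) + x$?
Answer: $269$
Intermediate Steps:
$L{\left(x \right)} = x + 2 x^{2}$ ($L{\left(x \right)} = \left(x^{2} + x^{2}\right) + x = 2 x^{2} + x = x + 2 x^{2}$)
$\left(\sqrt{254 + L{\left(-3 \right)}}\right)^{2} = \left(\sqrt{254 - 3 \left(1 + 2 \left(-3\right)\right)}\right)^{2} = \left(\sqrt{254 - 3 \left(1 - 6\right)}\right)^{2} = \left(\sqrt{254 - -15}\right)^{2} = \left(\sqrt{254 + 15}\right)^{2} = \left(\sqrt{269}\right)^{2} = 269$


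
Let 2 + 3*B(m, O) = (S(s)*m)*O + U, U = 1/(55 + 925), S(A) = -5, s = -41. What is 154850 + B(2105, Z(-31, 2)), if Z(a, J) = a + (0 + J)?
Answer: 754377541/2940 ≈ 2.5659e+5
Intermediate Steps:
U = 1/980 ≈ 0.0010204
Z(a, J) = J + a (Z(a, J) = a + J = J + a)
B(m, O) = -653/980 - 5*O*m/3 (B(m, O) = -2/3 + ((-5*m)*O + 1/980)/3 = -2/3 + (-5*O*m + 1/980)/3 = -2/3 + (1/980 - 5*O*m)/3 = -2/3 + (1/2940 - 5*O*m/3) = -653/980 - 5*O*m/3)
154850 + B(2105, Z(-31, 2)) = 154850 + (-653/980 - 5/3*(2 - 31)*2105) = 154850 + (-653/980 - 5/3*(-29)*2105) = 154850 + (-653/980 + 305225/3) = 154850 + 299118541/2940 = 754377541/2940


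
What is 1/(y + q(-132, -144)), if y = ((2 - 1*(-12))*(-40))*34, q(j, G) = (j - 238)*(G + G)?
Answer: 1/87520 ≈ 1.1426e-5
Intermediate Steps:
q(j, G) = 2*G*(-238 + j) (q(j, G) = (-238 + j)*(2*G) = 2*G*(-238 + j))
y = -19040 (y = ((2 + 12)*(-40))*34 = (14*(-40))*34 = -560*34 = -19040)
1/(y + q(-132, -144)) = 1/(-19040 + 2*(-144)*(-238 - 132)) = 1/(-19040 + 2*(-144)*(-370)) = 1/(-19040 + 106560) = 1/87520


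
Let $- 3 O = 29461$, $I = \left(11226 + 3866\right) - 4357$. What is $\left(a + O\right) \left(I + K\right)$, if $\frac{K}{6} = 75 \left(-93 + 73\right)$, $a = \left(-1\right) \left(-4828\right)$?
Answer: $- \frac{25985095}{3} \approx -8.6617 \cdot 10^{6}$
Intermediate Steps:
$I = 10735$ ($I = 15092 - 4357 = 10735$)
$O = - \frac{29461}{3}$ ($O = \left(- \frac{1}{3}\right) 29461 = - \frac{29461}{3} \approx -9820.3$)
$a = 4828$
$K = -9000$ ($K = 6 \cdot 75 \left(-93 + 73\right) = 6 \cdot 75 \left(-20\right) = 6 \left(-1500\right) = -9000$)
$\left(a + O\right) \left(I + K\right) = \left(4828 - \frac{29461}{3}\right) \left(10735 - 9000\right) = \left(- \frac{14977}{3}\right) 1735 = - \frac{25985095}{3}$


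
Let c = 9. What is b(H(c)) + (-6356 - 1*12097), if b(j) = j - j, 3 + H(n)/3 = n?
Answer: -18453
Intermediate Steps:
H(n) = -9 + 3*n
b(j) = 0
b(H(c)) + (-6356 - 1*12097) = 0 + (-6356 - 1*12097) = 0 + (-6356 - 12097) = 0 - 18453 = -18453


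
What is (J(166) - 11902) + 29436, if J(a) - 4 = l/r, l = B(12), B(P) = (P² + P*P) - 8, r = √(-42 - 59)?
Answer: 17538 - 280*I*√101/101 ≈ 17538.0 - 27.861*I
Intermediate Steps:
r = I*√101 (r = √(-101) = I*√101 ≈ 10.05*I)
B(P) = -8 + 2*P² (B(P) = (P² + P²) - 8 = 2*P² - 8 = -8 + 2*P²)
l = 280 (l = -8 + 2*12² = -8 + 2*144 = -8 + 288 = 280)
J(a) = 4 - 280*I*√101/101 (J(a) = 4 + 280/((I*√101)) = 4 + 280*(-I*√101/101) = 4 - 280*I*√101/101)
(J(166) - 11902) + 29436 = ((4 - 280*I*√101/101) - 11902) + 29436 = (-11898 - 280*I*√101/101) + 29436 = 17538 - 280*I*√101/101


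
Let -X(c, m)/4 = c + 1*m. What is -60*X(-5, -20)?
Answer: -6000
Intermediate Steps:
X(c, m) = -4*c - 4*m (X(c, m) = -4*(c + 1*m) = -4*(c + m) = -4*c - 4*m)
-60*X(-5, -20) = -60*(-4*(-5) - 4*(-20)) = -60*(20 + 80) = -60*100 = -6000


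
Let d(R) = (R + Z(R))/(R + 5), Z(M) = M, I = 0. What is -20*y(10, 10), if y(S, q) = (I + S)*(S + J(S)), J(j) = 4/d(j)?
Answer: -2600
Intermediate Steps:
d(R) = 2*R/(5 + R) (d(R) = (R + R)/(R + 5) = (2*R)/(5 + R) = 2*R/(5 + R))
J(j) = 2*(5 + j)/j (J(j) = 4/((2*j/(5 + j))) = 4*((5 + j)/(2*j)) = 2*(5 + j)/j)
y(S, q) = S*(2 + S + 10/S) (y(S, q) = (0 + S)*(S + (2 + 10/S)) = S*(2 + S + 10/S))
-20*y(10, 10) = -20*(10 + 10² + 2*10) = -20*(10 + 100 + 20) = -20*130 = -2600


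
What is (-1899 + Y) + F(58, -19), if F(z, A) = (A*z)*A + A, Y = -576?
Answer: 18444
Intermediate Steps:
F(z, A) = A + z*A² (F(z, A) = z*A² + A = A + z*A²)
(-1899 + Y) + F(58, -19) = (-1899 - 576) - 19*(1 - 19*58) = -2475 - 19*(1 - 1102) = -2475 - 19*(-1101) = -2475 + 20919 = 18444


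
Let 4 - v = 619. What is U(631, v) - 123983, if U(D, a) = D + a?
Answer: -123967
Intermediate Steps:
v = -615 (v = 4 - 1*619 = 4 - 619 = -615)
U(631, v) - 123983 = (631 - 615) - 123983 = 16 - 123983 = -123967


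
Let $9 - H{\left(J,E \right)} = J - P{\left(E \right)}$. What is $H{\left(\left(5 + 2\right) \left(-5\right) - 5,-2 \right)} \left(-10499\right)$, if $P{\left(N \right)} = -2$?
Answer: $-493453$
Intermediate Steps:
$H{\left(J,E \right)} = 7 - J$ ($H{\left(J,E \right)} = 9 - \left(J - -2\right) = 9 - \left(J + 2\right) = 9 - \left(2 + J\right) = 7 - J$)
$H{\left(\left(5 + 2\right) \left(-5\right) - 5,-2 \right)} \left(-10499\right) = \left(7 - \left(\left(5 + 2\right) \left(-5\right) - 5\right)\right) \left(-10499\right) = \left(7 - \left(7 \left(-5\right) - 5\right)\right) \left(-10499\right) = \left(7 - \left(-35 - 5\right)\right) \left(-10499\right) = \left(7 - -40\right) \left(-10499\right) = \left(7 + 40\right) \left(-10499\right) = 47 \left(-10499\right) = -493453$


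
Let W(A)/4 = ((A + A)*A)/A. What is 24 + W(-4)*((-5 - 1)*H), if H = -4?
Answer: -744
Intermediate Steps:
W(A) = 8*A (W(A) = 4*(((A + A)*A)/A) = 4*(((2*A)*A)/A) = 4*((2*A**2)/A) = 4*(2*A) = 8*A)
24 + W(-4)*((-5 - 1)*H) = 24 + (8*(-4))*((-5 - 1)*(-4)) = 24 - (-192)*(-4) = 24 - 32*24 = 24 - 768 = -744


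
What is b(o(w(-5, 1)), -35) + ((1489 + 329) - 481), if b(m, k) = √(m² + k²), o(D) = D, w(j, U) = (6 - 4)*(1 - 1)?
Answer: 1372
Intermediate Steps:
w(j, U) = 0 (w(j, U) = 2*0 = 0)
b(m, k) = √(k² + m²)
b(o(w(-5, 1)), -35) + ((1489 + 329) - 481) = √((-35)² + 0²) + ((1489 + 329) - 481) = √(1225 + 0) + (1818 - 481) = √1225 + 1337 = 35 + 1337 = 1372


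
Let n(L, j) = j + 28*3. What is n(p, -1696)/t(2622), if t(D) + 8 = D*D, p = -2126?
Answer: -403/1718719 ≈ -0.00023448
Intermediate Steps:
n(L, j) = 84 + j (n(L, j) = j + 84 = 84 + j)
t(D) = -8 + D² (t(D) = -8 + D*D = -8 + D²)
n(p, -1696)/t(2622) = (84 - 1696)/(-8 + 2622²) = -1612/(-8 + 6874884) = -1612/6874876 = -1612*1/6874876 = -403/1718719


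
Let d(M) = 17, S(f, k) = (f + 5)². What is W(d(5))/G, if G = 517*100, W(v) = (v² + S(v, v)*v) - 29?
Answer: 2122/12925 ≈ 0.16418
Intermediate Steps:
S(f, k) = (5 + f)²
W(v) = -29 + v² + v*(5 + v)² (W(v) = (v² + (5 + v)²*v) - 29 = (v² + v*(5 + v)²) - 29 = -29 + v² + v*(5 + v)²)
G = 51700
W(d(5))/G = (-29 + 17² + 17*(5 + 17)²)/51700 = (-29 + 289 + 17*22²)*(1/51700) = (-29 + 289 + 17*484)*(1/51700) = (-29 + 289 + 8228)*(1/51700) = 8488*(1/51700) = 2122/12925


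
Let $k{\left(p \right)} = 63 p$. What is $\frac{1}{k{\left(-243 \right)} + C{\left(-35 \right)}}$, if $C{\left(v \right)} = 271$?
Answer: $- \frac{1}{15038} \approx -6.6498 \cdot 10^{-5}$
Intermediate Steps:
$\frac{1}{k{\left(-243 \right)} + C{\left(-35 \right)}} = \frac{1}{63 \left(-243\right) + 271} = \frac{1}{-15309 + 271} = \frac{1}{-15038} = - \frac{1}{15038}$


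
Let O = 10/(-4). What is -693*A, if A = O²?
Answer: -17325/4 ≈ -4331.3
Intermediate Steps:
O = -5/2 (O = 10*(-¼) = -5/2 ≈ -2.5000)
A = 25/4 (A = (-5/2)² = 25/4 ≈ 6.2500)
-693*A = -693*25/4 = -17325/4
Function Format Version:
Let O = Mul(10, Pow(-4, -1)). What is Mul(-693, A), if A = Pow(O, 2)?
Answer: Rational(-17325, 4) ≈ -4331.3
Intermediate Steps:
O = Rational(-5, 2) (O = Mul(10, Rational(-1, 4)) = Rational(-5, 2) ≈ -2.5000)
A = Rational(25, 4) (A = Pow(Rational(-5, 2), 2) = Rational(25, 4) ≈ 6.2500)
Mul(-693, A) = Mul(-693, Rational(25, 4)) = Rational(-17325, 4)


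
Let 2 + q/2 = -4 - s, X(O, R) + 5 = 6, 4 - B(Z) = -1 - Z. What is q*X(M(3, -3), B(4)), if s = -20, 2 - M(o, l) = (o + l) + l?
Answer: 28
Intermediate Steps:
M(o, l) = 2 - o - 2*l (M(o, l) = 2 - ((o + l) + l) = 2 - ((l + o) + l) = 2 - (o + 2*l) = 2 + (-o - 2*l) = 2 - o - 2*l)
B(Z) = 5 + Z (B(Z) = 4 - (-1 - Z) = 4 + (1 + Z) = 5 + Z)
X(O, R) = 1 (X(O, R) = -5 + 6 = 1)
q = 28 (q = -4 + 2*(-4 - 1*(-20)) = -4 + 2*(-4 + 20) = -4 + 2*16 = -4 + 32 = 28)
q*X(M(3, -3), B(4)) = 28*1 = 28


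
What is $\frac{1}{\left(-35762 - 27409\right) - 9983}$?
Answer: $- \frac{1}{73154} \approx -1.367 \cdot 10^{-5}$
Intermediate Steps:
$\frac{1}{\left(-35762 - 27409\right) - 9983} = \frac{1}{-63171 - 9983} = \frac{1}{-73154} = - \frac{1}{73154}$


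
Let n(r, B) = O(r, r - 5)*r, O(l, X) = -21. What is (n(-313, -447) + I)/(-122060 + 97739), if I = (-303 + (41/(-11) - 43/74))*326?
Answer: 12699692/3299549 ≈ 3.8489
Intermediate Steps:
I = -40774287/407 (I = (-303 + (41*(-1/11) - 43*1/74))*326 = (-303 + (-41/11 - 43/74))*326 = (-303 - 3507/814)*326 = -250149/814*326 = -40774287/407 ≈ -1.0018e+5)
n(r, B) = -21*r
(n(-313, -447) + I)/(-122060 + 97739) = (-21*(-313) - 40774287/407)/(-122060 + 97739) = (6573 - 40774287/407)/(-24321) = -38099076/407*(-1/24321) = 12699692/3299549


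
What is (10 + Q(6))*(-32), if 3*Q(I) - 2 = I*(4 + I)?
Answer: -2944/3 ≈ -981.33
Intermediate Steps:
Q(I) = 2/3 + I*(4 + I)/3 (Q(I) = 2/3 + (I*(4 + I))/3 = 2/3 + I*(4 + I)/3)
(10 + Q(6))*(-32) = (10 + (2/3 + (1/3)*6**2 + (4/3)*6))*(-32) = (10 + (2/3 + (1/3)*36 + 8))*(-32) = (10 + (2/3 + 12 + 8))*(-32) = (10 + 62/3)*(-32) = (92/3)*(-32) = -2944/3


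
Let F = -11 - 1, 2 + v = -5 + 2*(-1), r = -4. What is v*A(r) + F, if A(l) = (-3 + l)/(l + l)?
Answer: -159/8 ≈ -19.875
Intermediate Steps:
A(l) = (-3 + l)/(2*l) (A(l) = (-3 + l)/((2*l)) = (-3 + l)*(1/(2*l)) = (-3 + l)/(2*l))
v = -9 (v = -2 + (-5 + 2*(-1)) = -2 + (-5 - 2) = -2 - 7 = -9)
F = -12
v*A(r) + F = -9*(-3 - 4)/(2*(-4)) - 12 = -9*(-1)*(-7)/(2*4) - 12 = -9*7/8 - 12 = -63/8 - 12 = -159/8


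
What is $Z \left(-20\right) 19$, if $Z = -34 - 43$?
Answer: $29260$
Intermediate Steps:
$Z = -77$
$Z \left(-20\right) 19 = \left(-77\right) \left(-20\right) 19 = 1540 \cdot 19 = 29260$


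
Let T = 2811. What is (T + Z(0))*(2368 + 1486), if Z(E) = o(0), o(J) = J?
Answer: 10833594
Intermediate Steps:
Z(E) = 0
(T + Z(0))*(2368 + 1486) = (2811 + 0)*(2368 + 1486) = 2811*3854 = 10833594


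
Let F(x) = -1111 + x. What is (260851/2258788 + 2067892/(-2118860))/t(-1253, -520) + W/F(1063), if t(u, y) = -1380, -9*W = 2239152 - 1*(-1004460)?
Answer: 37193176559101977077/4953567485638800 ≈ 7508.4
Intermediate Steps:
W = -1081204/3 (W = -(2239152 - 1*(-1004460))/9 = -(2239152 + 1004460)/9 = -1/9*3243612 = -1081204/3 ≈ -3.6040e+5)
(260851/2258788 + 2067892/(-2118860))/t(-1253, -520) + W/F(1063) = (260851/2258788 + 2067892/(-2118860))/(-1380) - 1081204/(3*(-1111 + 1063)) = (260851*(1/2258788) + 2067892*(-1/2118860))*(-1/1380) - 1081204/3/(-48) = (260851/2258788 - 516973/529715)*(-1/1380) - 1081204/3*(-1/48) = -1029555721259/1196513885420*(-1/1380) + 270301/36 = 1029555721259/1651189161879600 + 270301/36 = 37193176559101977077/4953567485638800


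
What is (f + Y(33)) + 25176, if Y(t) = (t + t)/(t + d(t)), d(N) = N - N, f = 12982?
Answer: 38160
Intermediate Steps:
d(N) = 0
Y(t) = 2 (Y(t) = (t + t)/(t + 0) = (2*t)/t = 2)
(f + Y(33)) + 25176 = (12982 + 2) + 25176 = 12984 + 25176 = 38160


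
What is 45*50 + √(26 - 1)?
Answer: 2255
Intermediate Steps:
45*50 + √(26 - 1) = 2250 + √25 = 2250 + 5 = 2255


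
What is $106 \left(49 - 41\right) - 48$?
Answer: $800$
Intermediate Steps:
$106 \left(49 - 41\right) - 48 = 106 \cdot 8 - 48 = 848 - 48 = 800$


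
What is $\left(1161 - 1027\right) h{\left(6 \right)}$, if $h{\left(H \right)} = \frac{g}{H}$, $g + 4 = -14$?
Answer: $-402$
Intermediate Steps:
$g = -18$ ($g = -4 - 14 = -18$)
$h{\left(H \right)} = - \frac{18}{H}$
$\left(1161 - 1027\right) h{\left(6 \right)} = \left(1161 - 1027\right) \left(- \frac{18}{6}\right) = 134 \left(\left(-18\right) \frac{1}{6}\right) = 134 \left(-3\right) = -402$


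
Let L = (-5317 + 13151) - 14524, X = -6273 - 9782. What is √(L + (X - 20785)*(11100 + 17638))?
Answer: I*√1058714610 ≈ 32538.0*I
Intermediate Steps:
X = -16055
L = -6690 (L = 7834 - 14524 = -6690)
√(L + (X - 20785)*(11100 + 17638)) = √(-6690 + (-16055 - 20785)*(11100 + 17638)) = √(-6690 - 36840*28738) = √(-6690 - 1058707920) = √(-1058714610) = I*√1058714610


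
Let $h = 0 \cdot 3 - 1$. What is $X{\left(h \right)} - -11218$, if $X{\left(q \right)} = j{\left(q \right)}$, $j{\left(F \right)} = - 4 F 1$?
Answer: $11222$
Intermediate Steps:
$h = -1$ ($h = 0 - 1 = -1$)
$j{\left(F \right)} = - 4 F$
$X{\left(q \right)} = - 4 q$
$X{\left(h \right)} - -11218 = \left(-4\right) \left(-1\right) - -11218 = 4 + 11218 = 11222$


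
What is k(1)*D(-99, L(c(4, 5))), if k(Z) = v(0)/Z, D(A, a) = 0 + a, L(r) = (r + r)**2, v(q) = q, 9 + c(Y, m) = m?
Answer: 0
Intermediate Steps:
c(Y, m) = -9 + m
L(r) = 4*r**2 (L(r) = (2*r)**2 = 4*r**2)
D(A, a) = a
k(Z) = 0 (k(Z) = 0/Z = 0)
k(1)*D(-99, L(c(4, 5))) = 0*(4*(-9 + 5)**2) = 0*(4*(-4)**2) = 0*(4*16) = 0*64 = 0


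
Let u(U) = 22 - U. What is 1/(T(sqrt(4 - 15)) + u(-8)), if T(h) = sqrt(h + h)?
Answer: 1/(30 + sqrt(2)*11**(1/4)*sqrt(I)) ≈ 0.031323 - 0.0017927*I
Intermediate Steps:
T(h) = sqrt(2)*sqrt(h) (T(h) = sqrt(2*h) = sqrt(2)*sqrt(h))
1/(T(sqrt(4 - 15)) + u(-8)) = 1/(sqrt(2)*sqrt(sqrt(4 - 15)) + (22 - 1*(-8))) = 1/(sqrt(2)*sqrt(sqrt(-11)) + (22 + 8)) = 1/(sqrt(2)*sqrt(I*sqrt(11)) + 30) = 1/(sqrt(2)*(11**(1/4)*sqrt(I)) + 30) = 1/(sqrt(2)*11**(1/4)*sqrt(I) + 30) = 1/(30 + sqrt(2)*11**(1/4)*sqrt(I))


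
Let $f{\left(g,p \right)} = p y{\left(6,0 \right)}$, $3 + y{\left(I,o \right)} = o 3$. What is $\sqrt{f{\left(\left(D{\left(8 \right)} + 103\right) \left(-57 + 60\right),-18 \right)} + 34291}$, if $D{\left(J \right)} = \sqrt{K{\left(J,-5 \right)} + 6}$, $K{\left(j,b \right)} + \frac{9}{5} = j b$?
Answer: $\sqrt{34345} \approx 185.32$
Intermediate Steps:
$y{\left(I,o \right)} = -3 + 3 o$ ($y{\left(I,o \right)} = -3 + o 3 = -3 + 3 o$)
$K{\left(j,b \right)} = - \frac{9}{5} + b j$ ($K{\left(j,b \right)} = - \frac{9}{5} + j b = - \frac{9}{5} + b j$)
$D{\left(J \right)} = \sqrt{\frac{21}{5} - 5 J}$ ($D{\left(J \right)} = \sqrt{\left(- \frac{9}{5} - 5 J\right) + 6} = \sqrt{\frac{21}{5} - 5 J}$)
$f{\left(g,p \right)} = - 3 p$ ($f{\left(g,p \right)} = p \left(-3 + 3 \cdot 0\right) = p \left(-3 + 0\right) = p \left(-3\right) = - 3 p$)
$\sqrt{f{\left(\left(D{\left(8 \right)} + 103\right) \left(-57 + 60\right),-18 \right)} + 34291} = \sqrt{\left(-3\right) \left(-18\right) + 34291} = \sqrt{54 + 34291} = \sqrt{34345}$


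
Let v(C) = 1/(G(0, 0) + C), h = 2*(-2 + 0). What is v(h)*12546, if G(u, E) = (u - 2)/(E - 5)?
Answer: -3485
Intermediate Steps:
h = -4 (h = 2*(-2) = -4)
G(u, E) = (-2 + u)/(-5 + E)
v(C) = 1/(⅖ + C) (v(C) = 1/((-2 + 0)/(-5 + 0) + C) = 1/(-2/(-5) + C) = 1/(-⅕*(-2) + C) = 1/(⅖ + C))
v(h)*12546 = (5/(2 + 5*(-4)))*12546 = (5/(2 - 20))*12546 = (5/(-18))*12546 = (5*(-1/18))*12546 = -5/18*12546 = -3485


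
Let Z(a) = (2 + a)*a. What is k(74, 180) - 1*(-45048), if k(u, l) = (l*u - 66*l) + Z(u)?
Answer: 52112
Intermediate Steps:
Z(a) = a*(2 + a)
k(u, l) = -66*l + l*u + u*(2 + u) (k(u, l) = (l*u - 66*l) + u*(2 + u) = (-66*l + l*u) + u*(2 + u) = -66*l + l*u + u*(2 + u))
k(74, 180) - 1*(-45048) = (-66*180 + 180*74 + 74*(2 + 74)) - 1*(-45048) = (-11880 + 13320 + 74*76) + 45048 = (-11880 + 13320 + 5624) + 45048 = 7064 + 45048 = 52112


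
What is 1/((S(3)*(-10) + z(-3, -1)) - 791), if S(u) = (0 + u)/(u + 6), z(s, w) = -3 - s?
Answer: -3/2383 ≈ -0.0012589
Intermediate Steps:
S(u) = u/(6 + u)
1/((S(3)*(-10) + z(-3, -1)) - 791) = 1/(((3/(6 + 3))*(-10) + (-3 - 1*(-3))) - 791) = 1/(((3/9)*(-10) + (-3 + 3)) - 791) = 1/(((3*(⅑))*(-10) + 0) - 791) = 1/(((⅓)*(-10) + 0) - 791) = 1/((-10/3 + 0) - 791) = 1/(-10/3 - 791) = 1/(-2383/3) = -3/2383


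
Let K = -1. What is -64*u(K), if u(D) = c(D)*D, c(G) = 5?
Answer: 320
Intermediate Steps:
u(D) = 5*D
-64*u(K) = -320*(-1) = -64*(-5) = 320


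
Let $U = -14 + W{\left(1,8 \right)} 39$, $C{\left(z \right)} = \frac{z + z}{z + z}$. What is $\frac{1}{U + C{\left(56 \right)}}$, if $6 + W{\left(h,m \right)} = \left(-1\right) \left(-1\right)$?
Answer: $- \frac{1}{208} \approx -0.0048077$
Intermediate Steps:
$W{\left(h,m \right)} = -5$ ($W{\left(h,m \right)} = -6 - -1 = -6 + 1 = -5$)
$C{\left(z \right)} = 1$ ($C{\left(z \right)} = \frac{2 z}{2 z} = 2 z \frac{1}{2 z} = 1$)
$U = -209$ ($U = -14 - 195 = -209$)
$\frac{1}{U + C{\left(56 \right)}} = \frac{1}{-209 + 1} = \frac{1}{-208} = - \frac{1}{208}$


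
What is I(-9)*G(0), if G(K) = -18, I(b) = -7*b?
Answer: -1134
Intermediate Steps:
I(-9)*G(0) = -7*(-9)*(-18) = 63*(-18) = -1134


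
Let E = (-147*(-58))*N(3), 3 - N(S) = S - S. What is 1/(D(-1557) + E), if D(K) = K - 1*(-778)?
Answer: 1/24799 ≈ 4.0324e-5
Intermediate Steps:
N(S) = 3 (N(S) = 3 - (S - S) = 3 - 1*0 = 3 + 0 = 3)
D(K) = 778 + K (D(K) = K + 778 = 778 + K)
E = 25578 (E = -147*(-58)*3 = 8526*3 = 25578)
1/(D(-1557) + E) = 1/((778 - 1557) + 25578) = 1/(-779 + 25578) = 1/24799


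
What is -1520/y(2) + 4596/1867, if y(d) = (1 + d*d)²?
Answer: -544588/9335 ≈ -58.338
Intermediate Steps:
y(d) = (1 + d²)²
-1520/y(2) + 4596/1867 = -1520/(1 + 2²)² + 4596/1867 = -1520/(1 + 4)² + 4596*(1/1867) = -1520/(5²) + 4596/1867 = -1520/25 + 4596/1867 = -1520*1/25 + 4596/1867 = -304/5 + 4596/1867 = -544588/9335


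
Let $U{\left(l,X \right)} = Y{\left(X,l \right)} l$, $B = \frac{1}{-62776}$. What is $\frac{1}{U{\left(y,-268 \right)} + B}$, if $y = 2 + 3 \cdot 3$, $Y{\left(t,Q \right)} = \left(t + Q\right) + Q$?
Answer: $- \frac{62776}{169871857} \approx -0.00036955$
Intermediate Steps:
$Y{\left(t,Q \right)} = t + 2 Q$ ($Y{\left(t,Q \right)} = \left(Q + t\right) + Q = t + 2 Q$)
$B = - \frac{1}{62776} \approx -1.593 \cdot 10^{-5}$
$y = 11$ ($y = 2 + 9 = 11$)
$U{\left(l,X \right)} = l \left(X + 2 l\right)$ ($U{\left(l,X \right)} = \left(X + 2 l\right) l = l \left(X + 2 l\right)$)
$\frac{1}{U{\left(y,-268 \right)} + B} = \frac{1}{11 \left(-268 + 2 \cdot 11\right) - \frac{1}{62776}} = \frac{1}{11 \left(-268 + 22\right) - \frac{1}{62776}} = \frac{1}{11 \left(-246\right) - \frac{1}{62776}} = \frac{1}{-2706 - \frac{1}{62776}} = \frac{1}{- \frac{169871857}{62776}} = - \frac{62776}{169871857}$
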